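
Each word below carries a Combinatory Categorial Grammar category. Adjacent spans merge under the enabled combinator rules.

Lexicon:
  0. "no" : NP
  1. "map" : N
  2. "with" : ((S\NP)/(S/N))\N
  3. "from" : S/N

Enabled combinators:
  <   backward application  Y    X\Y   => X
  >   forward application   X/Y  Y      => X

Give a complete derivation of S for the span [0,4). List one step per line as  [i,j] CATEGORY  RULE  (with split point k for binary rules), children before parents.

[0,1] NP  lex  "no"
[1,2] N  lex  "map"
[2,3] ((S\NP)/(S/N))\N  lex  "with"
[1,3] (S\NP)/(S/N)  <  k=2
[3,4] S/N  lex  "from"
[1,4] S\NP  >  k=3
[0,4] S  <  k=1

[0,4] S   <
  [0,1] "no" : NP
  [1,4] S\NP   >
    [1,3] (S\NP)/(S/N)   <
      [1,2] "map" : N
      [2,3] "with" : ((S\NP)/(S/N))\N
    [3,4] "from" : S/N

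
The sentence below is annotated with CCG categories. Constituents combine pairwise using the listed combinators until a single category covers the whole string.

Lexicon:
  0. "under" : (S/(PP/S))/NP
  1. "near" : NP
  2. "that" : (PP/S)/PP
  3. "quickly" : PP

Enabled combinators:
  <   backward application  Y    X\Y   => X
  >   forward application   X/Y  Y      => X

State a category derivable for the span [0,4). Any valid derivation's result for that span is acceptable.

S

[0,4] S   >
  [0,2] S/(PP/S)   >
    [0,1] "under" : (S/(PP/S))/NP
    [1,2] "near" : NP
  [2,4] PP/S   >
    [2,3] "that" : (PP/S)/PP
    [3,4] "quickly" : PP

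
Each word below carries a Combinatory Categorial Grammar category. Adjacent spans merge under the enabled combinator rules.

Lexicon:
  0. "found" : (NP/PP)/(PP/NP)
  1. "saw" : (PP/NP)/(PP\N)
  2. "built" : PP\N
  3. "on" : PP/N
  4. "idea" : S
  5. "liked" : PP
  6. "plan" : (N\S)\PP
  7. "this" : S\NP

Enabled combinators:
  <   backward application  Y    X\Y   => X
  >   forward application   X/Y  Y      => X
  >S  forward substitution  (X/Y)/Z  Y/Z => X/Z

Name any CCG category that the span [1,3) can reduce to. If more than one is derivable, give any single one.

[0,8] S   <
  [0,7] NP   >
    [0,3] NP/PP   >
      [0,1] "found" : (NP/PP)/(PP/NP)
      [1,3] PP/NP   >
        [1,2] "saw" : (PP/NP)/(PP\N)
        [2,3] "built" : PP\N
    [3,7] PP   >
      [3,4] "on" : PP/N
      [4,7] N   <
        [4,5] "idea" : S
        [5,7] N\S   <
          [5,6] "liked" : PP
          [6,7] "plan" : (N\S)\PP
  [7,8] "this" : S\NP

PP/NP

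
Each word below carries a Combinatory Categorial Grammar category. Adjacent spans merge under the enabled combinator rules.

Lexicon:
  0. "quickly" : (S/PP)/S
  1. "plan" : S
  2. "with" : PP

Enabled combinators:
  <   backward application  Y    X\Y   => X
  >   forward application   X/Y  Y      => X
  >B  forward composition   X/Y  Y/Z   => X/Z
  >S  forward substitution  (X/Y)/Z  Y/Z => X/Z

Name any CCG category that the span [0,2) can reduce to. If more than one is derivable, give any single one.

[0,3] S   >
  [0,2] S/PP   >
    [0,1] "quickly" : (S/PP)/S
    [1,2] "plan" : S
  [2,3] "with" : PP

S/PP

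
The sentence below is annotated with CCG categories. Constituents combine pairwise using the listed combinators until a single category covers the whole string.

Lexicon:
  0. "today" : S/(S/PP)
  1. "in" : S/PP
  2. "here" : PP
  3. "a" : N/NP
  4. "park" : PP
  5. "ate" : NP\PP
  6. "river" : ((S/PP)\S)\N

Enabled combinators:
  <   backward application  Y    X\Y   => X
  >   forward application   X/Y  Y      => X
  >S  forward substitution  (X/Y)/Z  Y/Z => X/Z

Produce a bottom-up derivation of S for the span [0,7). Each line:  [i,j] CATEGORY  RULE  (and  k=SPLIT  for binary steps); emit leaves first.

[0,7] S   >
  [0,1] "today" : S/(S/PP)
  [1,7] S/PP   <
    [1,3] S   >
      [1,2] "in" : S/PP
      [2,3] "here" : PP
    [3,7] (S/PP)\S   <
      [3,6] N   >
        [3,4] "a" : N/NP
        [4,6] NP   <
          [4,5] "park" : PP
          [5,6] "ate" : NP\PP
      [6,7] "river" : ((S/PP)\S)\N

[0,1] S/(S/PP)  lex  "today"
[1,2] S/PP  lex  "in"
[2,3] PP  lex  "here"
[1,3] S  >  k=2
[3,4] N/NP  lex  "a"
[4,5] PP  lex  "park"
[5,6] NP\PP  lex  "ate"
[4,6] NP  <  k=5
[3,6] N  >  k=4
[6,7] ((S/PP)\S)\N  lex  "river"
[3,7] (S/PP)\S  <  k=6
[1,7] S/PP  <  k=3
[0,7] S  >  k=1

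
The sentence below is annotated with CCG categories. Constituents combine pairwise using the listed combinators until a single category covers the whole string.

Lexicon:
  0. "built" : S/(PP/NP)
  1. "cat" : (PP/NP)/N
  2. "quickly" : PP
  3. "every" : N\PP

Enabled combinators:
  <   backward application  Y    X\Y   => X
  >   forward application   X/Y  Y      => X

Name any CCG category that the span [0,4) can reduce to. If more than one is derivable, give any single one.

S

[0,4] S   >
  [0,1] "built" : S/(PP/NP)
  [1,4] PP/NP   >
    [1,2] "cat" : (PP/NP)/N
    [2,4] N   <
      [2,3] "quickly" : PP
      [3,4] "every" : N\PP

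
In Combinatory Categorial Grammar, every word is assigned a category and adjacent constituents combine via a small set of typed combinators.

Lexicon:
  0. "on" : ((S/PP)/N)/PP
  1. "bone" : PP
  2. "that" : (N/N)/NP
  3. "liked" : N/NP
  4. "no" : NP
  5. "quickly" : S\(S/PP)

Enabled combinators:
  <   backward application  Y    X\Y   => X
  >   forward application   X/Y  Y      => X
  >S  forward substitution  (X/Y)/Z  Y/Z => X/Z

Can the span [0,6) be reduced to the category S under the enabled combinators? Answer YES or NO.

YES

[0,6] S   <
  [0,5] S/PP   >
    [0,2] (S/PP)/N   >
      [0,1] "on" : ((S/PP)/N)/PP
      [1,2] "bone" : PP
    [2,5] N   >
      [2,4] N/NP   >S
        [2,3] "that" : (N/N)/NP
        [3,4] "liked" : N/NP
      [4,5] "no" : NP
  [5,6] "quickly" : S\(S/PP)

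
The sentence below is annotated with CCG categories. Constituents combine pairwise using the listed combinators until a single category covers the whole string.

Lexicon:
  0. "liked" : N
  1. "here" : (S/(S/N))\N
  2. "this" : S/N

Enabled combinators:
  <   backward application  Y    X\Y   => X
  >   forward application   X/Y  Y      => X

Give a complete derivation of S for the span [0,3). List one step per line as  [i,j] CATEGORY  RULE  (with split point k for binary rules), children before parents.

[0,1] N  lex  "liked"
[1,2] (S/(S/N))\N  lex  "here"
[0,2] S/(S/N)  <  k=1
[2,3] S/N  lex  "this"
[0,3] S  >  k=2

[0,3] S   >
  [0,2] S/(S/N)   <
    [0,1] "liked" : N
    [1,2] "here" : (S/(S/N))\N
  [2,3] "this" : S/N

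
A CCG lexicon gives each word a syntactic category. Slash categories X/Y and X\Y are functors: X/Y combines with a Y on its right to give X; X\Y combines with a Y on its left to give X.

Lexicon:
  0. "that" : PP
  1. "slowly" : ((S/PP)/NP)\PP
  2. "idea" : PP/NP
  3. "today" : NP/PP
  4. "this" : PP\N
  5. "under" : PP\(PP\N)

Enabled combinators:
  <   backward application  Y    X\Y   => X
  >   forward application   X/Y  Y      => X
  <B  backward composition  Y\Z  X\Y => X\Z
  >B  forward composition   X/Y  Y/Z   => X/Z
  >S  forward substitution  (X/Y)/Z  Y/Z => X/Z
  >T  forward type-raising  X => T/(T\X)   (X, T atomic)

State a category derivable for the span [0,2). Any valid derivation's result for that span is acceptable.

[0,6] S   >
  [0,4] S/PP   >B
    [0,3] S/NP   >S
      [0,2] (S/PP)/NP   <
        [0,1] "that" : PP
        [1,2] "slowly" : ((S/PP)/NP)\PP
      [2,3] "idea" : PP/NP
    [3,4] "today" : NP/PP
  [4,6] PP   <
    [4,5] "this" : PP\N
    [5,6] "under" : PP\(PP\N)

(S/PP)/NP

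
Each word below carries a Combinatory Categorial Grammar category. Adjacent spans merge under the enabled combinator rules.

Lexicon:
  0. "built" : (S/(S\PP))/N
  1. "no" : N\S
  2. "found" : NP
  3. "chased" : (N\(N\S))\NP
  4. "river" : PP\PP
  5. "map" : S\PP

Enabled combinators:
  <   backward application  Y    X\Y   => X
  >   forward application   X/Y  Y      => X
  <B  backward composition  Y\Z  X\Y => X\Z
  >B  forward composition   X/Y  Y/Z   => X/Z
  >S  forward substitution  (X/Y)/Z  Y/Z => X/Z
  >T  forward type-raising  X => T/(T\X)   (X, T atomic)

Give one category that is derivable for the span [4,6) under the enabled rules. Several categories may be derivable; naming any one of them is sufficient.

S\PP

[0,6] S   >
  [0,4] S/(S\PP)   >
    [0,1] "built" : (S/(S\PP))/N
    [1,4] N   <
      [1,2] "no" : N\S
      [2,4] N\(N\S)   <
        [2,3] "found" : NP
        [3,4] "chased" : (N\(N\S))\NP
  [4,6] S\PP   <B
    [4,5] "river" : PP\PP
    [5,6] "map" : S\PP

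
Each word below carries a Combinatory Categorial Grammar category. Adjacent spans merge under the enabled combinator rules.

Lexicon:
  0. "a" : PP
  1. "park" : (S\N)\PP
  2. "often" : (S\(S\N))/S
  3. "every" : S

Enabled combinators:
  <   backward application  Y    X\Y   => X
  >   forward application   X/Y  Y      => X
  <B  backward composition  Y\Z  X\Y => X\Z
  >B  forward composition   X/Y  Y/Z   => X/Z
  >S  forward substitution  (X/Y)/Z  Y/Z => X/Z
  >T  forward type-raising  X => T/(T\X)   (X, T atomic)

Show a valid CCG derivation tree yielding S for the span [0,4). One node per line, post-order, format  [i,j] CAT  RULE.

[0,4] S   <
  [0,2] S\N   <
    [0,1] "a" : PP
    [1,2] "park" : (S\N)\PP
  [2,4] S\(S\N)   >
    [2,3] "often" : (S\(S\N))/S
    [3,4] "every" : S

[0,1] PP  lex  "a"
[1,2] (S\N)\PP  lex  "park"
[0,2] S\N  <  k=1
[2,3] (S\(S\N))/S  lex  "often"
[3,4] S  lex  "every"
[2,4] S\(S\N)  >  k=3
[0,4] S  <  k=2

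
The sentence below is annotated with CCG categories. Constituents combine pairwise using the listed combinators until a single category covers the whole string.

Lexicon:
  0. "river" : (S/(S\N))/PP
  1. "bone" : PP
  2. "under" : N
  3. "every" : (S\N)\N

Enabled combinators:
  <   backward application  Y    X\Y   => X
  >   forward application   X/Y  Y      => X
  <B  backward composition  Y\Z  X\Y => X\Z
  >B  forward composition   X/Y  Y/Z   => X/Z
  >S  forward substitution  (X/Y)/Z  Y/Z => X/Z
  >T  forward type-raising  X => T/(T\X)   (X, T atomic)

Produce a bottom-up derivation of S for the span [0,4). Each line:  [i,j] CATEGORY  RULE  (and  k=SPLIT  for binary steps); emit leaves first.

[0,4] S   >
  [0,2] S/(S\N)   >
    [0,1] "river" : (S/(S\N))/PP
    [1,2] "bone" : PP
  [2,4] S\N   <
    [2,3] "under" : N
    [3,4] "every" : (S\N)\N

[0,1] (S/(S\N))/PP  lex  "river"
[1,2] PP  lex  "bone"
[0,2] S/(S\N)  >  k=1
[2,3] N  lex  "under"
[3,4] (S\N)\N  lex  "every"
[2,4] S\N  <  k=3
[0,4] S  >  k=2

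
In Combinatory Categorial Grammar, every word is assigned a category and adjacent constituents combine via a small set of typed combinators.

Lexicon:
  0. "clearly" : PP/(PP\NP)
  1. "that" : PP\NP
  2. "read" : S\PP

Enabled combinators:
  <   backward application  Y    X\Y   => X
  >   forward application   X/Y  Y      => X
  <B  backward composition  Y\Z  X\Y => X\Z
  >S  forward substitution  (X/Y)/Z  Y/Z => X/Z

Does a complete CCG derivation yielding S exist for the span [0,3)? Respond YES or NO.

YES

[0,3] S   <
  [0,2] PP   >
    [0,1] "clearly" : PP/(PP\NP)
    [1,2] "that" : PP\NP
  [2,3] "read" : S\PP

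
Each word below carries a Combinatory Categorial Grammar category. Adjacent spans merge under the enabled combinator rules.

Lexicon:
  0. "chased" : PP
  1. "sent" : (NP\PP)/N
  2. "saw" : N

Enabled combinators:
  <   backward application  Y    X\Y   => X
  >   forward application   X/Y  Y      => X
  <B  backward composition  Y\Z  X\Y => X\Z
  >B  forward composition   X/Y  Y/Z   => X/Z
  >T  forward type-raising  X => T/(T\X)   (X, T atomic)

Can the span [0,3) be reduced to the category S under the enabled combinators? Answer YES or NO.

PP (NP\PP)/N N
CKY chart[0,3] = {N/(N\NP), NP, NP/(NP\NP), NP/(N\N), PP/(PP\NP), S/(S\NP)}; S ∉ chart

NO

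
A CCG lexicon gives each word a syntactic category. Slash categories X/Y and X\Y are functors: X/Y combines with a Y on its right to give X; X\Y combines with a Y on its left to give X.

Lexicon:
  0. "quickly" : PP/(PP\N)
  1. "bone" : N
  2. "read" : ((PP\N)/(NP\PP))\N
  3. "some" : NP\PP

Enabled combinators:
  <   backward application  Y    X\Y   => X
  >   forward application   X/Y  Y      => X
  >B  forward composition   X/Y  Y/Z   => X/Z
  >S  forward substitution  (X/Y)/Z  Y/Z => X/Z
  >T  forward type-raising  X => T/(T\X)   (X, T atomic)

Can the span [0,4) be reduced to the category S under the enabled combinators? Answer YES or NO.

PP/(PP\N) N ((PP\N)/(NP\PP))\N NP\PP
CKY chart[0,4] = {N/(N\PP), NP/(NP\PP), PP, PP/(PP\PP), S/(S\PP)}; S ∉ chart

NO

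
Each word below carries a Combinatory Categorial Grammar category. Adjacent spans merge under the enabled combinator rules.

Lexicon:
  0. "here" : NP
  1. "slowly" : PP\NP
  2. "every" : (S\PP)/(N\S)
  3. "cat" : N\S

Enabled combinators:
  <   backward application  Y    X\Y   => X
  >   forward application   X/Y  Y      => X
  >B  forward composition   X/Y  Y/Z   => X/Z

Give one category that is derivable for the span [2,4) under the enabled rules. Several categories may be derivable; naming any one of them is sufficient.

[0,4] S   <
  [0,2] PP   <
    [0,1] "here" : NP
    [1,2] "slowly" : PP\NP
  [2,4] S\PP   >
    [2,3] "every" : (S\PP)/(N\S)
    [3,4] "cat" : N\S

S\PP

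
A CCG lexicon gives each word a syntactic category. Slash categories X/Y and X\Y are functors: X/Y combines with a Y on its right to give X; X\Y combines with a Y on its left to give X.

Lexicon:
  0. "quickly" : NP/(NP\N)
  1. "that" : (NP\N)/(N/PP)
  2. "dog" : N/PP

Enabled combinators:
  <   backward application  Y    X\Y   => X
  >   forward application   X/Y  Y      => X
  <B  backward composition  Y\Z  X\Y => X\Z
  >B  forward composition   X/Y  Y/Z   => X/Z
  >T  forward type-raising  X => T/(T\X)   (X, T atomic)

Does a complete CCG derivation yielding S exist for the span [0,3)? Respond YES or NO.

NP/(NP\N) (NP\N)/(N/PP) N/PP
CKY chart[0,3] = {N/(N\NP), NP, NP/(NP\NP), PP/(PP\NP), S/(S\NP)}; S ∉ chart

NO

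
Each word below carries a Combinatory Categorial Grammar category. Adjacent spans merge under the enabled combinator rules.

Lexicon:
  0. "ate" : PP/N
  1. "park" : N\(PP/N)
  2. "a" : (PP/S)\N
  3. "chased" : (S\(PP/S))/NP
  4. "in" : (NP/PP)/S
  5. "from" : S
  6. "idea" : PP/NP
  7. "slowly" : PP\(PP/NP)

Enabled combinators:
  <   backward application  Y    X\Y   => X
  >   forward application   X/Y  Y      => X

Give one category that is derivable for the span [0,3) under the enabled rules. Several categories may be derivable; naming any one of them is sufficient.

[0,8] S   <
  [0,3] PP/S   <
    [0,2] N   <
      [0,1] "ate" : PP/N
      [1,2] "park" : N\(PP/N)
    [2,3] "a" : (PP/S)\N
  [3,8] S\(PP/S)   >
    [3,4] "chased" : (S\(PP/S))/NP
    [4,8] NP   >
      [4,6] NP/PP   >
        [4,5] "in" : (NP/PP)/S
        [5,6] "from" : S
      [6,8] PP   <
        [6,7] "idea" : PP/NP
        [7,8] "slowly" : PP\(PP/NP)

PP/S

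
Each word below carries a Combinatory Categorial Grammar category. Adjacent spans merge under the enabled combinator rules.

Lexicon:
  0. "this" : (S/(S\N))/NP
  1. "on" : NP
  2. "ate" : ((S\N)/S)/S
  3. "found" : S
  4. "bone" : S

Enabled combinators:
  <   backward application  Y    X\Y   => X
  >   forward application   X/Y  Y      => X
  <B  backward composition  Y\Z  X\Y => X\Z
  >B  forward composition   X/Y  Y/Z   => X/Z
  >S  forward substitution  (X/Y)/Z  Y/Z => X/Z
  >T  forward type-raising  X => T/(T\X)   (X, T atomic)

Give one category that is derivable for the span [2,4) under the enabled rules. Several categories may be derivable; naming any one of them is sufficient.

(S\N)/S

[0,5] S   >
  [0,2] S/(S\N)   >
    [0,1] "this" : (S/(S\N))/NP
    [1,2] "on" : NP
  [2,5] S\N   >
    [2,4] (S\N)/S   >
      [2,3] "ate" : ((S\N)/S)/S
      [3,4] "found" : S
    [4,5] "bone" : S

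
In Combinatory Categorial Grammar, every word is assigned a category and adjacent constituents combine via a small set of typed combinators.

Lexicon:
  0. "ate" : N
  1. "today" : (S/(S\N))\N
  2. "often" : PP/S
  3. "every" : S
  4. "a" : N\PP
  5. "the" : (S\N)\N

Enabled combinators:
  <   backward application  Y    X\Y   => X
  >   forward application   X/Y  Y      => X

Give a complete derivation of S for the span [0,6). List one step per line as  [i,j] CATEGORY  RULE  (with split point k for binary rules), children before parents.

[0,6] S   >
  [0,2] S/(S\N)   <
    [0,1] "ate" : N
    [1,2] "today" : (S/(S\N))\N
  [2,6] S\N   <
    [2,5] N   <
      [2,4] PP   >
        [2,3] "often" : PP/S
        [3,4] "every" : S
      [4,5] "a" : N\PP
    [5,6] "the" : (S\N)\N

[0,1] N  lex  "ate"
[1,2] (S/(S\N))\N  lex  "today"
[0,2] S/(S\N)  <  k=1
[2,3] PP/S  lex  "often"
[3,4] S  lex  "every"
[2,4] PP  >  k=3
[4,5] N\PP  lex  "a"
[2,5] N  <  k=4
[5,6] (S\N)\N  lex  "the"
[2,6] S\N  <  k=5
[0,6] S  >  k=2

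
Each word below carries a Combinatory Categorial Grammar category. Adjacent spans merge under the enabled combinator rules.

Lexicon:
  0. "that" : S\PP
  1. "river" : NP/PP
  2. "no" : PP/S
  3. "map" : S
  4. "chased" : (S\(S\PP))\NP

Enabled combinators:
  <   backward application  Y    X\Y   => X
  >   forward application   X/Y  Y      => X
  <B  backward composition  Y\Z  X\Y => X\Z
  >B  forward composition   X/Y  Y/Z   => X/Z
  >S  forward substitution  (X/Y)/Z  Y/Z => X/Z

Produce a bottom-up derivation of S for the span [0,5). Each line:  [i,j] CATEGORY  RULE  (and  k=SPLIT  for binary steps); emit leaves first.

[0,1] S\PP  lex  "that"
[1,2] NP/PP  lex  "river"
[2,3] PP/S  lex  "no"
[3,4] S  lex  "map"
[2,4] PP  >  k=3
[1,4] NP  >  k=2
[4,5] (S\(S\PP))\NP  lex  "chased"
[1,5] S\(S\PP)  <  k=4
[0,5] S  <  k=1

[0,5] S   <
  [0,1] "that" : S\PP
  [1,5] S\(S\PP)   <
    [1,4] NP   >
      [1,2] "river" : NP/PP
      [2,4] PP   >
        [2,3] "no" : PP/S
        [3,4] "map" : S
    [4,5] "chased" : (S\(S\PP))\NP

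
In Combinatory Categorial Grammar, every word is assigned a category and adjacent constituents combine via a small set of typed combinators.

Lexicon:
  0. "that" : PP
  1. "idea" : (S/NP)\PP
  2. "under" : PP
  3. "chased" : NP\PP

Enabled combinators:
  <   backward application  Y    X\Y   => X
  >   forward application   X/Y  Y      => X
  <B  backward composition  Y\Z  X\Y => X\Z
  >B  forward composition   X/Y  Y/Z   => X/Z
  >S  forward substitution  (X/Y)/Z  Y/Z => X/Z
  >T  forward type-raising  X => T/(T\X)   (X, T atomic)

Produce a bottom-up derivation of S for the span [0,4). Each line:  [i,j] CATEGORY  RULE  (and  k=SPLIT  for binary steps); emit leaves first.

[0,1] PP  lex  "that"
[1,2] (S/NP)\PP  lex  "idea"
[0,2] S/NP  <  k=1
[2,3] PP  lex  "under"
[3,4] NP\PP  lex  "chased"
[2,4] NP  <  k=3
[0,4] S  >  k=2

[0,4] S   >
  [0,2] S/NP   <
    [0,1] "that" : PP
    [1,2] "idea" : (S/NP)\PP
  [2,4] NP   <
    [2,3] "under" : PP
    [3,4] "chased" : NP\PP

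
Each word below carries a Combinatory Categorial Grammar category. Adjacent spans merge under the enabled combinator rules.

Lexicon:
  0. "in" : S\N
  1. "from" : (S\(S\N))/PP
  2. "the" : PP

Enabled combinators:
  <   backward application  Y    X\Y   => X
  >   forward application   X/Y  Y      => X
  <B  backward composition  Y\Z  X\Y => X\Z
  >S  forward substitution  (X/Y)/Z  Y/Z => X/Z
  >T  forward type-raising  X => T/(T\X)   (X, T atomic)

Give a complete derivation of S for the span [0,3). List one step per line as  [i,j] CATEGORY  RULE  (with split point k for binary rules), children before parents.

[0,1] S\N  lex  "in"
[1,2] (S\(S\N))/PP  lex  "from"
[2,3] PP  lex  "the"
[1,3] S\(S\N)  >  k=2
[0,3] S  <  k=1

[0,3] S   <
  [0,1] "in" : S\N
  [1,3] S\(S\N)   >
    [1,2] "from" : (S\(S\N))/PP
    [2,3] "the" : PP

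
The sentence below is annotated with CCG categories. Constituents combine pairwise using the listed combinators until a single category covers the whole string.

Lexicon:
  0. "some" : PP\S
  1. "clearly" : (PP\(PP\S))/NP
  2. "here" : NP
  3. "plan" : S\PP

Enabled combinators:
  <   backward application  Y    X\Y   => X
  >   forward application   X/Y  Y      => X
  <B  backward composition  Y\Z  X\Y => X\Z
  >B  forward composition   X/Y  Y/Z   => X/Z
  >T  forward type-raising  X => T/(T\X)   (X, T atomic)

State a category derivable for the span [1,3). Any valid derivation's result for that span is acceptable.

PP\(PP\S)

[0,4] S   <
  [0,3] PP   <
    [0,1] "some" : PP\S
    [1,3] PP\(PP\S)   >
      [1,2] "clearly" : (PP\(PP\S))/NP
      [2,3] "here" : NP
  [3,4] "plan" : S\PP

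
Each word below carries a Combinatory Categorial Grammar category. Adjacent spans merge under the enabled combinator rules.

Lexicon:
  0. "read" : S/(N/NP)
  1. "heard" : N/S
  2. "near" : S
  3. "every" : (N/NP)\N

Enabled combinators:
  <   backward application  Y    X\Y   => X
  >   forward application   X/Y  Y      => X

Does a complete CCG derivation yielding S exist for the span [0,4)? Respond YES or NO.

[0,4] S   >
  [0,1] "read" : S/(N/NP)
  [1,4] N/NP   <
    [1,3] N   >
      [1,2] "heard" : N/S
      [2,3] "near" : S
    [3,4] "every" : (N/NP)\N

YES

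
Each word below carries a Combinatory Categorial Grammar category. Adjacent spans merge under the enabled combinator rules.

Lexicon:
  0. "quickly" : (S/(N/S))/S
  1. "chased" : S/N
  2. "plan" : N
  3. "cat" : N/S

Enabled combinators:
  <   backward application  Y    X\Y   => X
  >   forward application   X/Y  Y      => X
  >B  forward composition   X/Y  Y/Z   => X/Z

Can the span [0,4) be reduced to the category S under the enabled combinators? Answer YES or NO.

YES

[0,4] S   >
  [0,3] S/(N/S)   >
    [0,1] "quickly" : (S/(N/S))/S
    [1,3] S   >
      [1,2] "chased" : S/N
      [2,3] "plan" : N
  [3,4] "cat" : N/S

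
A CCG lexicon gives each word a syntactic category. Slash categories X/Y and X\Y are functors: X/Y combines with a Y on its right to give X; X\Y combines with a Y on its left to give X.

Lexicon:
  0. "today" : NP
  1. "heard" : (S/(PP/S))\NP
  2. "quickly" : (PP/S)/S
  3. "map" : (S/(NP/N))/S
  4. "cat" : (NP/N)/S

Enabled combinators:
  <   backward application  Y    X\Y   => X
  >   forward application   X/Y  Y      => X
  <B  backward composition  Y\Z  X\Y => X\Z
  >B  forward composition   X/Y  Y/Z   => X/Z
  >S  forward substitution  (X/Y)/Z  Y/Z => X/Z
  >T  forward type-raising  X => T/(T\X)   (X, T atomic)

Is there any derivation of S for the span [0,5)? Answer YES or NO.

YES

[0,5] S   >
  [0,2] S/(PP/S)   <
    [0,1] "today" : NP
    [1,2] "heard" : (S/(PP/S))\NP
  [2,5] PP/S   >S
    [2,3] "quickly" : (PP/S)/S
    [3,5] S/S   >S
      [3,4] "map" : (S/(NP/N))/S
      [4,5] "cat" : (NP/N)/S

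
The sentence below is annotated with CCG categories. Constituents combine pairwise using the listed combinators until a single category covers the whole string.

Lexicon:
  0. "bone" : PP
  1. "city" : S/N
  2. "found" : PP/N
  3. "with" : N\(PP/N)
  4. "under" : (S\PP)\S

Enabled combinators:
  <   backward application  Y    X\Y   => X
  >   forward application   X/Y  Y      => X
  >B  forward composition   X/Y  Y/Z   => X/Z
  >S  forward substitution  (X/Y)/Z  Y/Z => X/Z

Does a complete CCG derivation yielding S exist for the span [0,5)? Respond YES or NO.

[0,5] S   <
  [0,1] "bone" : PP
  [1,5] S\PP   <
    [1,4] S   >
      [1,2] "city" : S/N
      [2,4] N   <
        [2,3] "found" : PP/N
        [3,4] "with" : N\(PP/N)
    [4,5] "under" : (S\PP)\S

YES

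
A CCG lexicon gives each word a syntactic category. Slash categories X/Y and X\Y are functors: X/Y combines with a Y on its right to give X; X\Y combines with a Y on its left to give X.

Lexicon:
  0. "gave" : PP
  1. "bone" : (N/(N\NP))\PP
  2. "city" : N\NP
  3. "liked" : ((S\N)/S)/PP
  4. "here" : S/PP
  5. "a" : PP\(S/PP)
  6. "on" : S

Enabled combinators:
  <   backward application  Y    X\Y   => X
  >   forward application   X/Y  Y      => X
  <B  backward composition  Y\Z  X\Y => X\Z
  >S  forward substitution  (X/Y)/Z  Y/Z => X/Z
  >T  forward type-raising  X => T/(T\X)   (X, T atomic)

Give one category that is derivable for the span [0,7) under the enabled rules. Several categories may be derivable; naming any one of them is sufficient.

[0,7] S   <
  [0,3] N   >
    [0,2] N/(N\NP)   <
      [0,1] "gave" : PP
      [1,2] "bone" : (N/(N\NP))\PP
    [2,3] "city" : N\NP
  [3,7] S\N   >
    [3,6] (S\N)/S   >
      [3,4] "liked" : ((S\N)/S)/PP
      [4,6] PP   <
        [4,5] "here" : S/PP
        [5,6] "a" : PP\(S/PP)
    [6,7] "on" : S

S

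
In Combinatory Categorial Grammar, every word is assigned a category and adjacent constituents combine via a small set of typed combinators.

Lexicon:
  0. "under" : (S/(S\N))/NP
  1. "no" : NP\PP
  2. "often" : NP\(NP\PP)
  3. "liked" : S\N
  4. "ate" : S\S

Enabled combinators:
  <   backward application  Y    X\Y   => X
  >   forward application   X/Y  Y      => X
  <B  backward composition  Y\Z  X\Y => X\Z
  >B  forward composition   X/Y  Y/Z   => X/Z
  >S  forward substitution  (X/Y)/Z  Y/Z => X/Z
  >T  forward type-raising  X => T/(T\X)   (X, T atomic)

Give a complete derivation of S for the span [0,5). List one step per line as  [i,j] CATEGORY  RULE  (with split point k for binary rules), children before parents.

[0,5] S   >
  [0,3] S/(S\N)   >
    [0,1] "under" : (S/(S\N))/NP
    [1,3] NP   <
      [1,2] "no" : NP\PP
      [2,3] "often" : NP\(NP\PP)
  [3,5] S\N   <B
    [3,4] "liked" : S\N
    [4,5] "ate" : S\S

[0,1] (S/(S\N))/NP  lex  "under"
[1,2] NP\PP  lex  "no"
[2,3] NP\(NP\PP)  lex  "often"
[1,3] NP  <  k=2
[0,3] S/(S\N)  >  k=1
[3,4] S\N  lex  "liked"
[4,5] S\S  lex  "ate"
[3,5] S\N  <B  k=4
[0,5] S  >  k=3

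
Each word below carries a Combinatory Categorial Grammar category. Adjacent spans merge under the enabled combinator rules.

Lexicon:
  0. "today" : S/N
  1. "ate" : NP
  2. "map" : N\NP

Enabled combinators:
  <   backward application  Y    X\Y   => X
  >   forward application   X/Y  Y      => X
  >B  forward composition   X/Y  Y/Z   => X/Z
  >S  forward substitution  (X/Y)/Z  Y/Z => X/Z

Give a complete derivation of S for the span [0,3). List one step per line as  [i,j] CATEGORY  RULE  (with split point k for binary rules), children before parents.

[0,3] S   >
  [0,1] "today" : S/N
  [1,3] N   <
    [1,2] "ate" : NP
    [2,3] "map" : N\NP

[0,1] S/N  lex  "today"
[1,2] NP  lex  "ate"
[2,3] N\NP  lex  "map"
[1,3] N  <  k=2
[0,3] S  >  k=1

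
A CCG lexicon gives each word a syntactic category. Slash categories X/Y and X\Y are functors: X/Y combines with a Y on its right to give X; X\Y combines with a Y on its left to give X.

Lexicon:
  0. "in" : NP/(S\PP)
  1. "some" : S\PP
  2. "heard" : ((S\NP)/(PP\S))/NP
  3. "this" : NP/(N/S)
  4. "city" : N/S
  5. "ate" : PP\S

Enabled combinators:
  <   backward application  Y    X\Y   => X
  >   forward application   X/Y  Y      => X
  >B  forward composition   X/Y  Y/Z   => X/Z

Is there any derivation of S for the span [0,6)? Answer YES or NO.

YES

[0,6] S   <
  [0,2] NP   >
    [0,1] "in" : NP/(S\PP)
    [1,2] "some" : S\PP
  [2,6] S\NP   >
    [2,5] (S\NP)/(PP\S)   >
      [2,3] "heard" : ((S\NP)/(PP\S))/NP
      [3,5] NP   >
        [3,4] "this" : NP/(N/S)
        [4,5] "city" : N/S
    [5,6] "ate" : PP\S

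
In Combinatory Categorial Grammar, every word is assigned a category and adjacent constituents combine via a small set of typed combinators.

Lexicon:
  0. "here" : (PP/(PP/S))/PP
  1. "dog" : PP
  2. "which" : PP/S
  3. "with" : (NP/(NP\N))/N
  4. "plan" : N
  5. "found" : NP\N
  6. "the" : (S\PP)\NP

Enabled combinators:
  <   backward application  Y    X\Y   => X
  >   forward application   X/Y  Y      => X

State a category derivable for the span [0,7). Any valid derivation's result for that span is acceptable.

[0,7] S   <
  [0,3] PP   >
    [0,2] PP/(PP/S)   >
      [0,1] "here" : (PP/(PP/S))/PP
      [1,2] "dog" : PP
    [2,3] "which" : PP/S
  [3,7] S\PP   <
    [3,6] NP   >
      [3,5] NP/(NP\N)   >
        [3,4] "with" : (NP/(NP\N))/N
        [4,5] "plan" : N
      [5,6] "found" : NP\N
    [6,7] "the" : (S\PP)\NP

S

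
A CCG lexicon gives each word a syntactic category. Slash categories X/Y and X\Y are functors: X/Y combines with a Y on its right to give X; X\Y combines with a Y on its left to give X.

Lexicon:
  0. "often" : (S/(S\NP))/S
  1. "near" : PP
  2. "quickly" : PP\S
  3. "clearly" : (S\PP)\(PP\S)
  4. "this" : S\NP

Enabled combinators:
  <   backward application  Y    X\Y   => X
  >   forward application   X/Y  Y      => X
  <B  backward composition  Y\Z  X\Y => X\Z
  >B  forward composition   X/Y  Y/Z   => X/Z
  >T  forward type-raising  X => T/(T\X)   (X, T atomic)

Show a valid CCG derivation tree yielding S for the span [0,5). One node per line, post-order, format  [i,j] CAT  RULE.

[0,5] S   >
  [0,4] S/(S\NP)   >
    [0,1] "often" : (S/(S\NP))/S
    [1,4] S   >
      [1,2] S/(S\PP)   >T
        [1,2] "near" : PP
      [2,4] S\PP   <
        [2,3] "quickly" : PP\S
        [3,4] "clearly" : (S\PP)\(PP\S)
  [4,5] "this" : S\NP

[0,1] (S/(S\NP))/S  lex  "often"
[1,2] PP  lex  "near"
[1,2] S/(S\PP)  >T
[2,3] PP\S  lex  "quickly"
[3,4] (S\PP)\(PP\S)  lex  "clearly"
[2,4] S\PP  <  k=3
[1,4] S  >  k=2
[0,4] S/(S\NP)  >  k=1
[4,5] S\NP  lex  "this"
[0,5] S  >  k=4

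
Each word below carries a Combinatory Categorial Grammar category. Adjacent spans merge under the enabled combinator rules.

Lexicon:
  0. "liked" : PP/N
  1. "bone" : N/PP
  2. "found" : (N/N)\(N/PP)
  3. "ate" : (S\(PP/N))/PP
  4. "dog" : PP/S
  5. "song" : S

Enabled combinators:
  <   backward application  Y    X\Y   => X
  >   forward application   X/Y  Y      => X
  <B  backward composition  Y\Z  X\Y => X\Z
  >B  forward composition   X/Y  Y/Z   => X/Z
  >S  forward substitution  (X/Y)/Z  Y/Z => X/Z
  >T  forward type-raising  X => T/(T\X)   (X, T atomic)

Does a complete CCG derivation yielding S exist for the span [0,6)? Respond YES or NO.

[0,6] S   <
  [0,3] PP/N   >B
    [0,1] "liked" : PP/N
    [1,3] N/N   <
      [1,2] "bone" : N/PP
      [2,3] "found" : (N/N)\(N/PP)
  [3,6] S\(PP/N)   >
    [3,4] "ate" : (S\(PP/N))/PP
    [4,6] PP   >
      [4,5] "dog" : PP/S
      [5,6] "song" : S

YES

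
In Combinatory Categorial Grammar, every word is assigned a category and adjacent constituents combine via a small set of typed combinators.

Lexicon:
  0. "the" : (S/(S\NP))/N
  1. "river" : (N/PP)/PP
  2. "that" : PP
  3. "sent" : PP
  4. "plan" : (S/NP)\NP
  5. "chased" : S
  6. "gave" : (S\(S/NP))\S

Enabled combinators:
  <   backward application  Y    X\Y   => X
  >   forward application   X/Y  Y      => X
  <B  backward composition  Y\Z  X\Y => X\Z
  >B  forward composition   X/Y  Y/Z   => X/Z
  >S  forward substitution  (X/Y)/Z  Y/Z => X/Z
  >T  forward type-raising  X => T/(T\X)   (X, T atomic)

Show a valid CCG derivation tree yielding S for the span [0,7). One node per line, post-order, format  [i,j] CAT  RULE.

[0,7] S   >
  [0,4] S/(S\NP)   >
    [0,1] "the" : (S/(S\NP))/N
    [1,4] N   >
      [1,3] N/PP   >
        [1,2] "river" : (N/PP)/PP
        [2,3] "that" : PP
      [3,4] "sent" : PP
  [4,7] S\NP   <B
    [4,5] "plan" : (S/NP)\NP
    [5,7] S\(S/NP)   <
      [5,6] "chased" : S
      [6,7] "gave" : (S\(S/NP))\S

[0,1] (S/(S\NP))/N  lex  "the"
[1,2] (N/PP)/PP  lex  "river"
[2,3] PP  lex  "that"
[1,3] N/PP  >  k=2
[3,4] PP  lex  "sent"
[1,4] N  >  k=3
[0,4] S/(S\NP)  >  k=1
[4,5] (S/NP)\NP  lex  "plan"
[5,6] S  lex  "chased"
[6,7] (S\(S/NP))\S  lex  "gave"
[5,7] S\(S/NP)  <  k=6
[4,7] S\NP  <B  k=5
[0,7] S  >  k=4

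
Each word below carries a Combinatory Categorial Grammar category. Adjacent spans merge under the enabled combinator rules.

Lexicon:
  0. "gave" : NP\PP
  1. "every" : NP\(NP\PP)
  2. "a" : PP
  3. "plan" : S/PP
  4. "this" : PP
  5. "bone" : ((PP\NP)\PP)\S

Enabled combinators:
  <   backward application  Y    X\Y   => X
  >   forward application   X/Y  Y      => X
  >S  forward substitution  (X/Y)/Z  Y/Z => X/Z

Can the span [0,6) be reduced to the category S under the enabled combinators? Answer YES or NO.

NP\PP NP\(NP\PP) PP S/PP PP ((PP\NP)\PP)\S
CKY chart[0,6] = {PP}; S ∉ chart

NO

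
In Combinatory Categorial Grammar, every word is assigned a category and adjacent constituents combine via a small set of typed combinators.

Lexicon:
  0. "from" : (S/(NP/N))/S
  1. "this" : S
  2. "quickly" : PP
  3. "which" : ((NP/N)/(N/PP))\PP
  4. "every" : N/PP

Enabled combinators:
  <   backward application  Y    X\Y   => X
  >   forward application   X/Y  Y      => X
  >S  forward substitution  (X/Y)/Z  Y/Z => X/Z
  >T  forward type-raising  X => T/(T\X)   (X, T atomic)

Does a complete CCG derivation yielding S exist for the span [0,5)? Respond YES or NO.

YES

[0,5] S   >
  [0,2] S/(NP/N)   >
    [0,1] "from" : (S/(NP/N))/S
    [1,2] "this" : S
  [2,5] NP/N   >
    [2,4] (NP/N)/(N/PP)   <
      [2,3] "quickly" : PP
      [3,4] "which" : ((NP/N)/(N/PP))\PP
    [4,5] "every" : N/PP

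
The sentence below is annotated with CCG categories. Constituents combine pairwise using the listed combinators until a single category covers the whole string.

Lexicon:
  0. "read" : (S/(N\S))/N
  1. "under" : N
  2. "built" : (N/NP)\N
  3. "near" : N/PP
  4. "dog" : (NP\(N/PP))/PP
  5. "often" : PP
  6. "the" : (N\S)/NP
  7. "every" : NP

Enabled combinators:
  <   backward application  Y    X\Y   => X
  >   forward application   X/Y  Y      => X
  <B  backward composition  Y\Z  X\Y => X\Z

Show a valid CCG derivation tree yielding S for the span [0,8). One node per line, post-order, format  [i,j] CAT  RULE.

[0,1] (S/(N\S))/N  lex  "read"
[1,2] N  lex  "under"
[2,3] (N/NP)\N  lex  "built"
[1,3] N/NP  <  k=2
[3,4] N/PP  lex  "near"
[4,5] (NP\(N/PP))/PP  lex  "dog"
[5,6] PP  lex  "often"
[4,6] NP\(N/PP)  >  k=5
[3,6] NP  <  k=4
[1,6] N  >  k=3
[0,6] S/(N\S)  >  k=1
[6,7] (N\S)/NP  lex  "the"
[7,8] NP  lex  "every"
[6,8] N\S  >  k=7
[0,8] S  >  k=6

[0,8] S   >
  [0,6] S/(N\S)   >
    [0,1] "read" : (S/(N\S))/N
    [1,6] N   >
      [1,3] N/NP   <
        [1,2] "under" : N
        [2,3] "built" : (N/NP)\N
      [3,6] NP   <
        [3,4] "near" : N/PP
        [4,6] NP\(N/PP)   >
          [4,5] "dog" : (NP\(N/PP))/PP
          [5,6] "often" : PP
  [6,8] N\S   >
    [6,7] "the" : (N\S)/NP
    [7,8] "every" : NP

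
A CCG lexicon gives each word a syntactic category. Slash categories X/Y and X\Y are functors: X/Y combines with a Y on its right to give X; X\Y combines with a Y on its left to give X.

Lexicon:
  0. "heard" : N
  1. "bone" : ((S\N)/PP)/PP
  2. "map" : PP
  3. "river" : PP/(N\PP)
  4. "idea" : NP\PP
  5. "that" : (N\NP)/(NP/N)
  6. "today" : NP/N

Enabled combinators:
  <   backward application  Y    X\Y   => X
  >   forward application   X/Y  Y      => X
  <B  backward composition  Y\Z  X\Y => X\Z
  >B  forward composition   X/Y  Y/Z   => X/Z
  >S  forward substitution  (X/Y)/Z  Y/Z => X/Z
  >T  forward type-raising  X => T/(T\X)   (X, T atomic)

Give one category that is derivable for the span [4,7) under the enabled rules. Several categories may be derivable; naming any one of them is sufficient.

N\PP

[0,7] S   >
  [0,1] S/(S\N)   >T
    [0,1] "heard" : N
  [1,7] S\N   >
    [1,3] (S\N)/PP   >
      [1,2] "bone" : ((S\N)/PP)/PP
      [2,3] "map" : PP
    [3,7] PP   >
      [3,4] "river" : PP/(N\PP)
      [4,7] N\PP   <B
        [4,5] "idea" : NP\PP
        [5,7] N\NP   >
          [5,6] "that" : (N\NP)/(NP/N)
          [6,7] "today" : NP/N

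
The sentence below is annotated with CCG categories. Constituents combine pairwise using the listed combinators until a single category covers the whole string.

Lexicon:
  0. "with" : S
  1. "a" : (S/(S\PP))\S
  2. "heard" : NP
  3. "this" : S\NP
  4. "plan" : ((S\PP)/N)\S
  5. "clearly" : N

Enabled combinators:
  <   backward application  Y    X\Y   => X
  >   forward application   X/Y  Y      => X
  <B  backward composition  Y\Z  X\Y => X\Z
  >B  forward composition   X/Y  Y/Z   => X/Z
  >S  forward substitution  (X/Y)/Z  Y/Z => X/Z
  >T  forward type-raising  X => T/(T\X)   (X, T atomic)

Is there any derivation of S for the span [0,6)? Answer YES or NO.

[0,6] S   >
  [0,2] S/(S\PP)   <
    [0,1] "with" : S
    [1,2] "a" : (S/(S\PP))\S
  [2,6] S\PP   >
    [2,5] (S\PP)/N   <
      [2,4] S   >
        [2,3] S/(S\NP)   >T
          [2,3] "heard" : NP
        [3,4] "this" : S\NP
      [4,5] "plan" : ((S\PP)/N)\S
    [5,6] "clearly" : N

YES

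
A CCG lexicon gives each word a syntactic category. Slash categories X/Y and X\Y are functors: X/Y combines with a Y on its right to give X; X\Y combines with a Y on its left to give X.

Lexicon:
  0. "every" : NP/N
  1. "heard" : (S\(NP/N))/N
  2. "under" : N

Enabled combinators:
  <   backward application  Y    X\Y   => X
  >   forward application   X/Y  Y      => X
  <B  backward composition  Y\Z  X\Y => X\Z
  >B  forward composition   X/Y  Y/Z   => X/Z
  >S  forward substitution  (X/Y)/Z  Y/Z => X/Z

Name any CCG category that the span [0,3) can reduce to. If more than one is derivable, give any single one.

S

[0,3] S   <
  [0,1] "every" : NP/N
  [1,3] S\(NP/N)   >
    [1,2] "heard" : (S\(NP/N))/N
    [2,3] "under" : N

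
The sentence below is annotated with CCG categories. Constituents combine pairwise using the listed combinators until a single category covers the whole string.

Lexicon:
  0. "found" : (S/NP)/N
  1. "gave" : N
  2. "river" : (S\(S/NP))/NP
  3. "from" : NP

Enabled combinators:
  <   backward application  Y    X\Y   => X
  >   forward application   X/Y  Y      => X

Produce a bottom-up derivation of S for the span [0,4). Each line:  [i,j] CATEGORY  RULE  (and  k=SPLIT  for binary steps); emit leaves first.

[0,4] S   <
  [0,2] S/NP   >
    [0,1] "found" : (S/NP)/N
    [1,2] "gave" : N
  [2,4] S\(S/NP)   >
    [2,3] "river" : (S\(S/NP))/NP
    [3,4] "from" : NP

[0,1] (S/NP)/N  lex  "found"
[1,2] N  lex  "gave"
[0,2] S/NP  >  k=1
[2,3] (S\(S/NP))/NP  lex  "river"
[3,4] NP  lex  "from"
[2,4] S\(S/NP)  >  k=3
[0,4] S  <  k=2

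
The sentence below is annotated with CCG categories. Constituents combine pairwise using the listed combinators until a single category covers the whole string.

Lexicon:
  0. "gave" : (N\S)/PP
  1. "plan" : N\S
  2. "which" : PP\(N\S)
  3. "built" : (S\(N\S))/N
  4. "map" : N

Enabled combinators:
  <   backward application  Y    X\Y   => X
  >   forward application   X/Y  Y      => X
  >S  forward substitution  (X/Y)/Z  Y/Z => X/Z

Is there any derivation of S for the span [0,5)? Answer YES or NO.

[0,5] S   <
  [0,3] N\S   >
    [0,1] "gave" : (N\S)/PP
    [1,3] PP   <
      [1,2] "plan" : N\S
      [2,3] "which" : PP\(N\S)
  [3,5] S\(N\S)   >
    [3,4] "built" : (S\(N\S))/N
    [4,5] "map" : N

YES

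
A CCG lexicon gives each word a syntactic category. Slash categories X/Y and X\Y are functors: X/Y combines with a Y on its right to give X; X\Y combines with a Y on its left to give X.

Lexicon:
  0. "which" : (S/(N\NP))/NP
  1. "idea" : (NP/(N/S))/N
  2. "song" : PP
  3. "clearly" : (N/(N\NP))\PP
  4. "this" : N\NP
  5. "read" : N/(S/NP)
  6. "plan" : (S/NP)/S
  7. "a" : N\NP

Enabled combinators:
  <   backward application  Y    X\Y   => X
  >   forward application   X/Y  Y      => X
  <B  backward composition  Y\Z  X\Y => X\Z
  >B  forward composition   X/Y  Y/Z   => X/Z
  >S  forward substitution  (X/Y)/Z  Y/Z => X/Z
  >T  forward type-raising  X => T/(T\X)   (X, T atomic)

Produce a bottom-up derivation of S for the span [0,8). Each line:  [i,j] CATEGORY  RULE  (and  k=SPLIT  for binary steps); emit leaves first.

[0,8] S   >
  [0,7] S/(N\NP)   >
    [0,1] "which" : (S/(N\NP))/NP
    [1,7] NP   >
      [1,5] NP/(N/S)   >
        [1,2] "idea" : (NP/(N/S))/N
        [2,5] N   >
          [2,4] N/(N\NP)   <
            [2,3] "song" : PP
            [3,4] "clearly" : (N/(N\NP))\PP
          [4,5] "this" : N\NP
      [5,7] N/S   >B
        [5,6] "read" : N/(S/NP)
        [6,7] "plan" : (S/NP)/S
  [7,8] "a" : N\NP

[0,1] (S/(N\NP))/NP  lex  "which"
[1,2] (NP/(N/S))/N  lex  "idea"
[2,3] PP  lex  "song"
[3,4] (N/(N\NP))\PP  lex  "clearly"
[2,4] N/(N\NP)  <  k=3
[4,5] N\NP  lex  "this"
[2,5] N  >  k=4
[1,5] NP/(N/S)  >  k=2
[5,6] N/(S/NP)  lex  "read"
[6,7] (S/NP)/S  lex  "plan"
[5,7] N/S  >B  k=6
[1,7] NP  >  k=5
[0,7] S/(N\NP)  >  k=1
[7,8] N\NP  lex  "a"
[0,8] S  >  k=7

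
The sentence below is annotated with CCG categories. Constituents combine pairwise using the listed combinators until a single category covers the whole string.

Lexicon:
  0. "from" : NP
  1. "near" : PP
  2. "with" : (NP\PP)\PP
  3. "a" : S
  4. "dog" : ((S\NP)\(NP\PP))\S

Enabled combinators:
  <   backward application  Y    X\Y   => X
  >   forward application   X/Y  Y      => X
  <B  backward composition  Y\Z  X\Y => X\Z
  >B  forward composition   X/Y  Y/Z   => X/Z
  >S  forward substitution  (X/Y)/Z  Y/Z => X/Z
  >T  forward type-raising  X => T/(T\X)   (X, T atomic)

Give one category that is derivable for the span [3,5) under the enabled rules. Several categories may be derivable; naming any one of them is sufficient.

(S\NP)\(NP\PP)

[0,5] S   >
  [0,1] S/(S\NP)   >T
    [0,1] "from" : NP
  [1,5] S\NP   <
    [1,3] NP\PP   <
      [1,2] "near" : PP
      [2,3] "with" : (NP\PP)\PP
    [3,5] (S\NP)\(NP\PP)   <
      [3,4] "a" : S
      [4,5] "dog" : ((S\NP)\(NP\PP))\S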